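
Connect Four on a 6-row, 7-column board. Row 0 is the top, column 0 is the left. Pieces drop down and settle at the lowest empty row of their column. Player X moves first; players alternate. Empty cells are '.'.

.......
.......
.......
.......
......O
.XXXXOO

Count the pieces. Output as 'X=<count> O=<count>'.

X=4 O=3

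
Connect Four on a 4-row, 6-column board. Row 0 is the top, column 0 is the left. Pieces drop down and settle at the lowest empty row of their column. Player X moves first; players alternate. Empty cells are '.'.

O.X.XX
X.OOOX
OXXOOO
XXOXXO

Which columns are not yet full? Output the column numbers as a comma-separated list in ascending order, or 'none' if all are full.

col 0: top cell = 'O' → FULL
col 1: top cell = '.' → open
col 2: top cell = 'X' → FULL
col 3: top cell = '.' → open
col 4: top cell = 'X' → FULL
col 5: top cell = 'X' → FULL

Answer: 1,3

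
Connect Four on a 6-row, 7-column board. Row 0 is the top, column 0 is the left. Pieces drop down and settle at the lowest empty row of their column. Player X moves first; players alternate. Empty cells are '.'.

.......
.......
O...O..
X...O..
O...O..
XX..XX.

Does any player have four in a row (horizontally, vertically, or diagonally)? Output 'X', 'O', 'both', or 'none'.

none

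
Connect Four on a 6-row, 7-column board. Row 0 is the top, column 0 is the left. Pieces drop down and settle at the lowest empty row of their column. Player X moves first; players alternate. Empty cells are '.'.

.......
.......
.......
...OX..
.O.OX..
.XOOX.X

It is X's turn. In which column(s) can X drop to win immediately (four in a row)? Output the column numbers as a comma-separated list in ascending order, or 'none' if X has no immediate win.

col 0: drop X → no win
col 1: drop X → no win
col 2: drop X → no win
col 3: drop X → no win
col 4: drop X → WIN!
col 5: drop X → no win
col 6: drop X → no win

Answer: 4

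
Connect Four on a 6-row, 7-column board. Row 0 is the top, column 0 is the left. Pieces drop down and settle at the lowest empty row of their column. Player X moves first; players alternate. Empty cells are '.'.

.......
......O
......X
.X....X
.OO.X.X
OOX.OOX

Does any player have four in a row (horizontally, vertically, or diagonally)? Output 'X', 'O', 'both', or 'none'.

X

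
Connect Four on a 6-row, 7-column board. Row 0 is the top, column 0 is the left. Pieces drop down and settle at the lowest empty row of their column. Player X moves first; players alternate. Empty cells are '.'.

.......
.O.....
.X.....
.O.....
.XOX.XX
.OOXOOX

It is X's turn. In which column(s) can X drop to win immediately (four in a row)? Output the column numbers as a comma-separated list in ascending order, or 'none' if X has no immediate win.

col 0: drop X → no win
col 1: drop X → no win
col 2: drop X → no win
col 3: drop X → no win
col 4: drop X → WIN!
col 5: drop X → no win
col 6: drop X → no win

Answer: 4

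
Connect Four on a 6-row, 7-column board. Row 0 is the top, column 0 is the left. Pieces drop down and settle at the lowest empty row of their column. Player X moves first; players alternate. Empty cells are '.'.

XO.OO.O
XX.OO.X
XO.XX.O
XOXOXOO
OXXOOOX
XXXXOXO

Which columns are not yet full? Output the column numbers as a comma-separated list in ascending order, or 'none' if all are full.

col 0: top cell = 'X' → FULL
col 1: top cell = 'O' → FULL
col 2: top cell = '.' → open
col 3: top cell = 'O' → FULL
col 4: top cell = 'O' → FULL
col 5: top cell = '.' → open
col 6: top cell = 'O' → FULL

Answer: 2,5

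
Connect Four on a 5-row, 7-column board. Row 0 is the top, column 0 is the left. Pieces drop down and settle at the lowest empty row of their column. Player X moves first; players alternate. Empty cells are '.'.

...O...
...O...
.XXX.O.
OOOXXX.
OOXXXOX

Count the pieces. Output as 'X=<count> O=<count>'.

X=10 O=9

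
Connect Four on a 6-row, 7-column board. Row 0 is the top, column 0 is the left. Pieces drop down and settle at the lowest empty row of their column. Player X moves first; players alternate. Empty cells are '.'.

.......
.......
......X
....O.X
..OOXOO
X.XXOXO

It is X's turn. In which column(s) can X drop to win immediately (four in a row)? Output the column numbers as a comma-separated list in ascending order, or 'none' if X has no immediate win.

Answer: 1,5

Derivation:
col 0: drop X → no win
col 1: drop X → WIN!
col 2: drop X → no win
col 3: drop X → no win
col 4: drop X → no win
col 5: drop X → WIN!
col 6: drop X → no win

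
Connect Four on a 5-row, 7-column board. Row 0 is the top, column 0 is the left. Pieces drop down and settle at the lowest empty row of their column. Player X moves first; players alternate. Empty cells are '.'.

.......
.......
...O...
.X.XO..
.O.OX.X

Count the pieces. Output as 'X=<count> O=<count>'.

X=4 O=4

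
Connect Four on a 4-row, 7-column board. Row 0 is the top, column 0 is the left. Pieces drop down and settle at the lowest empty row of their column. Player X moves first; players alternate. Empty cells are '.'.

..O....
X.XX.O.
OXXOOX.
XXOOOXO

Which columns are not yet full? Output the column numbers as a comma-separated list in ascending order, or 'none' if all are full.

Answer: 0,1,3,4,5,6

Derivation:
col 0: top cell = '.' → open
col 1: top cell = '.' → open
col 2: top cell = 'O' → FULL
col 3: top cell = '.' → open
col 4: top cell = '.' → open
col 5: top cell = '.' → open
col 6: top cell = '.' → open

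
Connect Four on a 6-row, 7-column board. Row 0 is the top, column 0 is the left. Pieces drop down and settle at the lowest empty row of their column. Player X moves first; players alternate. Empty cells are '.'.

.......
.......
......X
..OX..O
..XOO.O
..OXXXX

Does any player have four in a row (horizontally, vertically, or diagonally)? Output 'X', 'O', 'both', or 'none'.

X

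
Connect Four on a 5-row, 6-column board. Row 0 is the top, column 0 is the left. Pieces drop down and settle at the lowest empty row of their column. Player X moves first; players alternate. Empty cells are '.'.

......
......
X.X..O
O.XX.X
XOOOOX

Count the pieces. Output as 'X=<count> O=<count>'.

X=7 O=6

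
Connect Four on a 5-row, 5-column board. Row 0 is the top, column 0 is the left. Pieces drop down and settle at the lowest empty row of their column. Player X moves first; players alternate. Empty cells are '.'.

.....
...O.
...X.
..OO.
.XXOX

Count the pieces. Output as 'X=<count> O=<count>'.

X=4 O=4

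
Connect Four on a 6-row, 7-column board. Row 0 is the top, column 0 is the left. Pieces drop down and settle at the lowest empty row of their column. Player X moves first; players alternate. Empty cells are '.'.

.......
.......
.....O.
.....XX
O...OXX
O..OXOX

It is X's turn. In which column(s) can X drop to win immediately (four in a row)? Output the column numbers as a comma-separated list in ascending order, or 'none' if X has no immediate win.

Answer: 6

Derivation:
col 0: drop X → no win
col 1: drop X → no win
col 2: drop X → no win
col 3: drop X → no win
col 4: drop X → no win
col 5: drop X → no win
col 6: drop X → WIN!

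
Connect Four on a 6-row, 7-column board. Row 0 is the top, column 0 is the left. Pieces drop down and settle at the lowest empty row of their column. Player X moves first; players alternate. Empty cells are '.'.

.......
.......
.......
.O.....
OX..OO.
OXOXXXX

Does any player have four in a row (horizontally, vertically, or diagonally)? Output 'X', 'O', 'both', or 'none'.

X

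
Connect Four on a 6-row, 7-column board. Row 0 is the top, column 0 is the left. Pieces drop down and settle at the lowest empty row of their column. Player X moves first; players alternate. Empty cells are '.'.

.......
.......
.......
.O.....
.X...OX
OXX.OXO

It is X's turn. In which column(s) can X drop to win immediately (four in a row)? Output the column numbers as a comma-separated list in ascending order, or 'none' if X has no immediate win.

Answer: none

Derivation:
col 0: drop X → no win
col 1: drop X → no win
col 2: drop X → no win
col 3: drop X → no win
col 4: drop X → no win
col 5: drop X → no win
col 6: drop X → no win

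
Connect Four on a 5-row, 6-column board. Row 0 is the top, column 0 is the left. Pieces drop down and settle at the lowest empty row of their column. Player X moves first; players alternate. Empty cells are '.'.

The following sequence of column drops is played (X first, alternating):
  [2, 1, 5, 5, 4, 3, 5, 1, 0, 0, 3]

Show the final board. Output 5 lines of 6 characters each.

Move 1: X drops in col 2, lands at row 4
Move 2: O drops in col 1, lands at row 4
Move 3: X drops in col 5, lands at row 4
Move 4: O drops in col 5, lands at row 3
Move 5: X drops in col 4, lands at row 4
Move 6: O drops in col 3, lands at row 4
Move 7: X drops in col 5, lands at row 2
Move 8: O drops in col 1, lands at row 3
Move 9: X drops in col 0, lands at row 4
Move 10: O drops in col 0, lands at row 3
Move 11: X drops in col 3, lands at row 3

Answer: ......
......
.....X
OO.X.O
XOXOXX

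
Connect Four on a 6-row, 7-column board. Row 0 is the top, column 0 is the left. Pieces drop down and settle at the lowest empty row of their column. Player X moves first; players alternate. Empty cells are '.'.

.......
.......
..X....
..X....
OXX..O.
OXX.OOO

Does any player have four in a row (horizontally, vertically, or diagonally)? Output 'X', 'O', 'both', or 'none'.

X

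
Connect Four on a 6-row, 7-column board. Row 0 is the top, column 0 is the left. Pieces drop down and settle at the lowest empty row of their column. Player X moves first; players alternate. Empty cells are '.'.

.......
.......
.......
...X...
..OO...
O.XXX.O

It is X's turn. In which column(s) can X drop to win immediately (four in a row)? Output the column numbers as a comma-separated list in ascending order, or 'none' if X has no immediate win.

col 0: drop X → no win
col 1: drop X → WIN!
col 2: drop X → no win
col 3: drop X → no win
col 4: drop X → no win
col 5: drop X → WIN!
col 6: drop X → no win

Answer: 1,5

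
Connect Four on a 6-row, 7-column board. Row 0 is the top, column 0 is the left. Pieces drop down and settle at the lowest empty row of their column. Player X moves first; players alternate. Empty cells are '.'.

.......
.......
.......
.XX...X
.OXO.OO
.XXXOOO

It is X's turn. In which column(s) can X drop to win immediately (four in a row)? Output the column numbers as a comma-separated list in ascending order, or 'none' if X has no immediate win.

col 0: drop X → WIN!
col 1: drop X → no win
col 2: drop X → WIN!
col 3: drop X → no win
col 4: drop X → no win
col 5: drop X → no win
col 6: drop X → no win

Answer: 0,2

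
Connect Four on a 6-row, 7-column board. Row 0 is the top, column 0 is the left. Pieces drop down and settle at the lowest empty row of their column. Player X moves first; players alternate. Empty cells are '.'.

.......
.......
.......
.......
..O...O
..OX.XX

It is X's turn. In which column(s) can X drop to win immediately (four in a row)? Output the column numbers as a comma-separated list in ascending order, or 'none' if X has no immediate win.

col 0: drop X → no win
col 1: drop X → no win
col 2: drop X → no win
col 3: drop X → no win
col 4: drop X → WIN!
col 5: drop X → no win
col 6: drop X → no win

Answer: 4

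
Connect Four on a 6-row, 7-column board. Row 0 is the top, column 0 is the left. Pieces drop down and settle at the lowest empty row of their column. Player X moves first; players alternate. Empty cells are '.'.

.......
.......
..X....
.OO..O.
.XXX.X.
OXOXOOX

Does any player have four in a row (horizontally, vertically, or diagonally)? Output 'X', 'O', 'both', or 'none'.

none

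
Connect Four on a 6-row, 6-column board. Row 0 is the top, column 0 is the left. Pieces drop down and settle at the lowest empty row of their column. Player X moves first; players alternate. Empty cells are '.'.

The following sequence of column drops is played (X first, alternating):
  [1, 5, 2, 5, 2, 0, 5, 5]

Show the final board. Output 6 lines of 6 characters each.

Answer: ......
......
.....O
.....X
..X..O
OXX..O

Derivation:
Move 1: X drops in col 1, lands at row 5
Move 2: O drops in col 5, lands at row 5
Move 3: X drops in col 2, lands at row 5
Move 4: O drops in col 5, lands at row 4
Move 5: X drops in col 2, lands at row 4
Move 6: O drops in col 0, lands at row 5
Move 7: X drops in col 5, lands at row 3
Move 8: O drops in col 5, lands at row 2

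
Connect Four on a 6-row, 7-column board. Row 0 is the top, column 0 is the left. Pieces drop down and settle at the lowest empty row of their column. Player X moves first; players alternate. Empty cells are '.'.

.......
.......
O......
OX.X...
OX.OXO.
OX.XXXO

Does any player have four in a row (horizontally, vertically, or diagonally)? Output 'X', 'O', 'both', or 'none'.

O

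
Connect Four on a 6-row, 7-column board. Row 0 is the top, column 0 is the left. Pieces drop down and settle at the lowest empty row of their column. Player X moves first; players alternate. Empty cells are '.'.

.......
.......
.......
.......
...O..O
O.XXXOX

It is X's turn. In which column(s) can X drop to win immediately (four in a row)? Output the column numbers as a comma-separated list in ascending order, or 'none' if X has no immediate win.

Answer: 1

Derivation:
col 0: drop X → no win
col 1: drop X → WIN!
col 2: drop X → no win
col 3: drop X → no win
col 4: drop X → no win
col 5: drop X → no win
col 6: drop X → no win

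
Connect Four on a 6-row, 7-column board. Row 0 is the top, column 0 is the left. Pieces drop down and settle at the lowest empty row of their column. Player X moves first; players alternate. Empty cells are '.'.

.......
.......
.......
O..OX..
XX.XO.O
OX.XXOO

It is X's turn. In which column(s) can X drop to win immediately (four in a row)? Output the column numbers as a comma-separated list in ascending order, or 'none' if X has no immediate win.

Answer: 2

Derivation:
col 0: drop X → no win
col 1: drop X → no win
col 2: drop X → WIN!
col 3: drop X → no win
col 4: drop X → no win
col 5: drop X → no win
col 6: drop X → no win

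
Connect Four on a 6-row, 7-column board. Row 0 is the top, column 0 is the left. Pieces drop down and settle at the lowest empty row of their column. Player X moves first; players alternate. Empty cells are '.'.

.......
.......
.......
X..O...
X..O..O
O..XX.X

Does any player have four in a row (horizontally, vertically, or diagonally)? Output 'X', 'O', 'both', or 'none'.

none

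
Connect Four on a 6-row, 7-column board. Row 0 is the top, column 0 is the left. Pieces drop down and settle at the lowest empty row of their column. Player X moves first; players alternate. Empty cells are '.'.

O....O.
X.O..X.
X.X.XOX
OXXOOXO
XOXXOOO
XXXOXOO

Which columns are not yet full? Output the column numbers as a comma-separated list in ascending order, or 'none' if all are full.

Answer: 1,2,3,4,6

Derivation:
col 0: top cell = 'O' → FULL
col 1: top cell = '.' → open
col 2: top cell = '.' → open
col 3: top cell = '.' → open
col 4: top cell = '.' → open
col 5: top cell = 'O' → FULL
col 6: top cell = '.' → open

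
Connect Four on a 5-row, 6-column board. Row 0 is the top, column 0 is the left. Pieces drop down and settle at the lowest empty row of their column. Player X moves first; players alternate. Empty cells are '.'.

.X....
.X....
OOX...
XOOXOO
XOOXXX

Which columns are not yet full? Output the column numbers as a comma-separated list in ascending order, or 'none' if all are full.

Answer: 0,2,3,4,5

Derivation:
col 0: top cell = '.' → open
col 1: top cell = 'X' → FULL
col 2: top cell = '.' → open
col 3: top cell = '.' → open
col 4: top cell = '.' → open
col 5: top cell = '.' → open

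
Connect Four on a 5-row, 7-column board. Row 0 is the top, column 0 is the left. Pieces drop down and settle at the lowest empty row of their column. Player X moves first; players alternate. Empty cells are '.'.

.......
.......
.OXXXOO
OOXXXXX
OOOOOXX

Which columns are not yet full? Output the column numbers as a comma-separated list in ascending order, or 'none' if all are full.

col 0: top cell = '.' → open
col 1: top cell = '.' → open
col 2: top cell = '.' → open
col 3: top cell = '.' → open
col 4: top cell = '.' → open
col 5: top cell = '.' → open
col 6: top cell = '.' → open

Answer: 0,1,2,3,4,5,6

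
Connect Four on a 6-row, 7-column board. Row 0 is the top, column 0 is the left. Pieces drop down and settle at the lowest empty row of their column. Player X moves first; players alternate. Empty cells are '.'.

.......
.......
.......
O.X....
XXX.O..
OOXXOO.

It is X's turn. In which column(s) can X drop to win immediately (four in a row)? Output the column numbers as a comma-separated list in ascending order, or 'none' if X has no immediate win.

Answer: 2,3

Derivation:
col 0: drop X → no win
col 1: drop X → no win
col 2: drop X → WIN!
col 3: drop X → WIN!
col 4: drop X → no win
col 5: drop X → no win
col 6: drop X → no win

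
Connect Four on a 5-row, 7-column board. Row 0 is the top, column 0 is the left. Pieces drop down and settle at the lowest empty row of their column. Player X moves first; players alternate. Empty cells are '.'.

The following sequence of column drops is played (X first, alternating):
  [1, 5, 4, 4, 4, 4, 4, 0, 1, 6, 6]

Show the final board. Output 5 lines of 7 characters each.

Answer: ....X..
....O..
....X..
.X..O.X
OX..XOO

Derivation:
Move 1: X drops in col 1, lands at row 4
Move 2: O drops in col 5, lands at row 4
Move 3: X drops in col 4, lands at row 4
Move 4: O drops in col 4, lands at row 3
Move 5: X drops in col 4, lands at row 2
Move 6: O drops in col 4, lands at row 1
Move 7: X drops in col 4, lands at row 0
Move 8: O drops in col 0, lands at row 4
Move 9: X drops in col 1, lands at row 3
Move 10: O drops in col 6, lands at row 4
Move 11: X drops in col 6, lands at row 3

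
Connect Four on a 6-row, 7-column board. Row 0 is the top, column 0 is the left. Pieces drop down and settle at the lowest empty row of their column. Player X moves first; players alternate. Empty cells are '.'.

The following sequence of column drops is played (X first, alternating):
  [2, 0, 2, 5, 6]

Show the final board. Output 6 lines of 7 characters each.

Move 1: X drops in col 2, lands at row 5
Move 2: O drops in col 0, lands at row 5
Move 3: X drops in col 2, lands at row 4
Move 4: O drops in col 5, lands at row 5
Move 5: X drops in col 6, lands at row 5

Answer: .......
.......
.......
.......
..X....
O.X..OX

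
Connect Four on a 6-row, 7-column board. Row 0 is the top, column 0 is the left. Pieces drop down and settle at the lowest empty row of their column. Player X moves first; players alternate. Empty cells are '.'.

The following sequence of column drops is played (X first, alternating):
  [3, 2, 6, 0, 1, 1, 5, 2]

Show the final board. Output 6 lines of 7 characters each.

Answer: .......
.......
.......
.......
.OO....
OXOX.XX

Derivation:
Move 1: X drops in col 3, lands at row 5
Move 2: O drops in col 2, lands at row 5
Move 3: X drops in col 6, lands at row 5
Move 4: O drops in col 0, lands at row 5
Move 5: X drops in col 1, lands at row 5
Move 6: O drops in col 1, lands at row 4
Move 7: X drops in col 5, lands at row 5
Move 8: O drops in col 2, lands at row 4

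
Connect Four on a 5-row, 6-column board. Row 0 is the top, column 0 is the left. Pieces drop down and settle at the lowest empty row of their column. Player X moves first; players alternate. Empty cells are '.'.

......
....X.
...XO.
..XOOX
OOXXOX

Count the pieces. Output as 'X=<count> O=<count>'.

X=7 O=6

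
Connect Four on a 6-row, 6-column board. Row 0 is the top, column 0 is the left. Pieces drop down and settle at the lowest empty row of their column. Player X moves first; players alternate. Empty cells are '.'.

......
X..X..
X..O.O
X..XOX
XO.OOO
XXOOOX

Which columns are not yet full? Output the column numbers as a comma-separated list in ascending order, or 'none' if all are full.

col 0: top cell = '.' → open
col 1: top cell = '.' → open
col 2: top cell = '.' → open
col 3: top cell = '.' → open
col 4: top cell = '.' → open
col 5: top cell = '.' → open

Answer: 0,1,2,3,4,5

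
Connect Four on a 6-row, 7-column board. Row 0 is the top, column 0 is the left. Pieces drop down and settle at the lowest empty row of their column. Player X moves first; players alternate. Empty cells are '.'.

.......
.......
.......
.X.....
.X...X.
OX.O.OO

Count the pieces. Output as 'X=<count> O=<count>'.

X=4 O=4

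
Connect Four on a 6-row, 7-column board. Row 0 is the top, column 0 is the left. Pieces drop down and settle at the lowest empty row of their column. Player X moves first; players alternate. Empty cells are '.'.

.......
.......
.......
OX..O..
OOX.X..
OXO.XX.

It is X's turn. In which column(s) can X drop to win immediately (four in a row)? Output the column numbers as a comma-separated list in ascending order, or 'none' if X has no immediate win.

Answer: none

Derivation:
col 0: drop X → no win
col 1: drop X → no win
col 2: drop X → no win
col 3: drop X → no win
col 4: drop X → no win
col 5: drop X → no win
col 6: drop X → no win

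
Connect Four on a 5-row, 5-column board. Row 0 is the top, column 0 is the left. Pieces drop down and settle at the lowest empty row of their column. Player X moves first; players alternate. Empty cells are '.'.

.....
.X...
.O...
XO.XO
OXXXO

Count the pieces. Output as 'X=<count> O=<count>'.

X=6 O=5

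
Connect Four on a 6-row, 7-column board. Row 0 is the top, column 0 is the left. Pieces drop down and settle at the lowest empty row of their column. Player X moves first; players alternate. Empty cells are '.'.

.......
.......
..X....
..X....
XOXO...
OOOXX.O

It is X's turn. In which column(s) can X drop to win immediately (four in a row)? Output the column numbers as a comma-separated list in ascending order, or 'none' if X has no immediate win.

Answer: 2

Derivation:
col 0: drop X → no win
col 1: drop X → no win
col 2: drop X → WIN!
col 3: drop X → no win
col 4: drop X → no win
col 5: drop X → no win
col 6: drop X → no win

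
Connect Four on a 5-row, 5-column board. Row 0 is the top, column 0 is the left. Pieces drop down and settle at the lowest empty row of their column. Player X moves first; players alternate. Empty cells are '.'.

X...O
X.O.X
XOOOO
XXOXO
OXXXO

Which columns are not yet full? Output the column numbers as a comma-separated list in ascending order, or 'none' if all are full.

Answer: 1,2,3

Derivation:
col 0: top cell = 'X' → FULL
col 1: top cell = '.' → open
col 2: top cell = '.' → open
col 3: top cell = '.' → open
col 4: top cell = 'O' → FULL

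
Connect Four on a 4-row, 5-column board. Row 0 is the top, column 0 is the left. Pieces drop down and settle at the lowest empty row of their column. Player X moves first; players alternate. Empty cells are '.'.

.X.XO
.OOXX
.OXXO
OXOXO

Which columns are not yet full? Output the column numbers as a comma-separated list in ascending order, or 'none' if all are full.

Answer: 0,2

Derivation:
col 0: top cell = '.' → open
col 1: top cell = 'X' → FULL
col 2: top cell = '.' → open
col 3: top cell = 'X' → FULL
col 4: top cell = 'O' → FULL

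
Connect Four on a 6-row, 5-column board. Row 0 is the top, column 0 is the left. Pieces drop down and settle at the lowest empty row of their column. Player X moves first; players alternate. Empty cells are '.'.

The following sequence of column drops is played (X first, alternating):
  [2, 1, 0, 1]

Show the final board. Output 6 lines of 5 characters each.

Answer: .....
.....
.....
.....
.O...
XOX..

Derivation:
Move 1: X drops in col 2, lands at row 5
Move 2: O drops in col 1, lands at row 5
Move 3: X drops in col 0, lands at row 5
Move 4: O drops in col 1, lands at row 4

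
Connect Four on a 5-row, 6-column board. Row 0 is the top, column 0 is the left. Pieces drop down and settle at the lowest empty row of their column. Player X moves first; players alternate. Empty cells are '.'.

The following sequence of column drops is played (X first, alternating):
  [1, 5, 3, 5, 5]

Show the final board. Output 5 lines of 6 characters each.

Move 1: X drops in col 1, lands at row 4
Move 2: O drops in col 5, lands at row 4
Move 3: X drops in col 3, lands at row 4
Move 4: O drops in col 5, lands at row 3
Move 5: X drops in col 5, lands at row 2

Answer: ......
......
.....X
.....O
.X.X.O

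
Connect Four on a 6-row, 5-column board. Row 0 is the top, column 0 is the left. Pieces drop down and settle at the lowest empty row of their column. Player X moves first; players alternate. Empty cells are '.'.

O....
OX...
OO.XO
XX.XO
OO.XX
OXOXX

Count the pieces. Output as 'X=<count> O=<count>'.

X=10 O=10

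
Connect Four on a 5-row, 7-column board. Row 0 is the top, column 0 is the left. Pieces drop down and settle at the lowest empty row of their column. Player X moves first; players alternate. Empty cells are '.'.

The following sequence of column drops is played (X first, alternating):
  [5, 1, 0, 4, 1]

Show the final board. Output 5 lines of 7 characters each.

Answer: .......
.......
.......
.X.....
XO..OX.

Derivation:
Move 1: X drops in col 5, lands at row 4
Move 2: O drops in col 1, lands at row 4
Move 3: X drops in col 0, lands at row 4
Move 4: O drops in col 4, lands at row 4
Move 5: X drops in col 1, lands at row 3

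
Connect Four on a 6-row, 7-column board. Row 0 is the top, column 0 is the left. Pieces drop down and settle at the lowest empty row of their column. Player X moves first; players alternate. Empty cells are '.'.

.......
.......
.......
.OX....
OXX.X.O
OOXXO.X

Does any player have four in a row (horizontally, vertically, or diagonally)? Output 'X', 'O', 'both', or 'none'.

none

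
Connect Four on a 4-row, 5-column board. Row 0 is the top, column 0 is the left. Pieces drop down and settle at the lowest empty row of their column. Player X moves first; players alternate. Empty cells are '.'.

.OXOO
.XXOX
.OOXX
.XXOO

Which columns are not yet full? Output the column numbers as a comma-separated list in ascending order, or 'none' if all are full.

Answer: 0

Derivation:
col 0: top cell = '.' → open
col 1: top cell = 'O' → FULL
col 2: top cell = 'X' → FULL
col 3: top cell = 'O' → FULL
col 4: top cell = 'O' → FULL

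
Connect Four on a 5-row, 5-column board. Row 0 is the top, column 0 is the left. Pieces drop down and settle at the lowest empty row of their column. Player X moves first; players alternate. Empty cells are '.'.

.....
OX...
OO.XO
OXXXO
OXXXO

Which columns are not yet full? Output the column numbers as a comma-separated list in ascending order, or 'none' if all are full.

Answer: 0,1,2,3,4

Derivation:
col 0: top cell = '.' → open
col 1: top cell = '.' → open
col 2: top cell = '.' → open
col 3: top cell = '.' → open
col 4: top cell = '.' → open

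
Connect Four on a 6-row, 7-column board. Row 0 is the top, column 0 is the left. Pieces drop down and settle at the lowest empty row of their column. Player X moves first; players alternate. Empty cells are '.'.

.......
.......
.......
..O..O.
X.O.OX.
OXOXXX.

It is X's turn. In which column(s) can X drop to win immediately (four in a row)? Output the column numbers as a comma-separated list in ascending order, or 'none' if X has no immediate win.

col 0: drop X → no win
col 1: drop X → no win
col 2: drop X → no win
col 3: drop X → no win
col 4: drop X → no win
col 5: drop X → no win
col 6: drop X → WIN!

Answer: 6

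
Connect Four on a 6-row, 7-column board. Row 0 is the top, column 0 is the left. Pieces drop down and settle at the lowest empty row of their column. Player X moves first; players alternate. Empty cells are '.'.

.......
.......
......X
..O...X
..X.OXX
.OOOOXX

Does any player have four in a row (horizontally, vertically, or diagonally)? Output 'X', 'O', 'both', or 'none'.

both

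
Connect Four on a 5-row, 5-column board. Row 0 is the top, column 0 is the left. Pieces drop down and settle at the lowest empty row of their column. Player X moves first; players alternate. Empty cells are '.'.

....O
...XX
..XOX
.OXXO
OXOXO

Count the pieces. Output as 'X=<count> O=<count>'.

X=8 O=7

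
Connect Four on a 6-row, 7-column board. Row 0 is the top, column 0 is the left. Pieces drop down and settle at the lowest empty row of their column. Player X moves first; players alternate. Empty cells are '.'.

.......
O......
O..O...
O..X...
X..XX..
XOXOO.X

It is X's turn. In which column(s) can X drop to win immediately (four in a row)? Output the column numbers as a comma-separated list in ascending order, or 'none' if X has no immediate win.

Answer: none

Derivation:
col 0: drop X → no win
col 1: drop X → no win
col 2: drop X → no win
col 3: drop X → no win
col 4: drop X → no win
col 5: drop X → no win
col 6: drop X → no win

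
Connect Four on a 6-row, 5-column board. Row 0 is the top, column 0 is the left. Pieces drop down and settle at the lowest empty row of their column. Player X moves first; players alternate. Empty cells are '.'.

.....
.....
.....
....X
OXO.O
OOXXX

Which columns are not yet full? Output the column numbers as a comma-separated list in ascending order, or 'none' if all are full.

col 0: top cell = '.' → open
col 1: top cell = '.' → open
col 2: top cell = '.' → open
col 3: top cell = '.' → open
col 4: top cell = '.' → open

Answer: 0,1,2,3,4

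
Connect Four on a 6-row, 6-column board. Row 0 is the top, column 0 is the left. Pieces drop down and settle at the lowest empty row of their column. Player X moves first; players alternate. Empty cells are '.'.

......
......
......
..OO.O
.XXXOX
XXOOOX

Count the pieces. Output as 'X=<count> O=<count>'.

X=7 O=7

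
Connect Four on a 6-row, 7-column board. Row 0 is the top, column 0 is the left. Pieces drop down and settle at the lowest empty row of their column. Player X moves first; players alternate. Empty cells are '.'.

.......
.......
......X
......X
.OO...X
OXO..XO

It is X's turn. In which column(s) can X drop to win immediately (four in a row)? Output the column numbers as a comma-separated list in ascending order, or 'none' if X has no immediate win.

col 0: drop X → no win
col 1: drop X → no win
col 2: drop X → no win
col 3: drop X → no win
col 4: drop X → no win
col 5: drop X → no win
col 6: drop X → WIN!

Answer: 6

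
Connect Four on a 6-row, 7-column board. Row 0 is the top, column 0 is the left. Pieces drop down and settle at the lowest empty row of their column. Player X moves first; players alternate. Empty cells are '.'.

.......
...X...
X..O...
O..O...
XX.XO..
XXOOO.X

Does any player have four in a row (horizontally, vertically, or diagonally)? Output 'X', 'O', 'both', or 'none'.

none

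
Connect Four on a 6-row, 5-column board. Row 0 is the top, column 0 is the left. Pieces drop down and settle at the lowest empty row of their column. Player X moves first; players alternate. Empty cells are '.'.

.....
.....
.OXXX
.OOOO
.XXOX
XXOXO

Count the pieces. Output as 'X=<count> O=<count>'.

X=9 O=8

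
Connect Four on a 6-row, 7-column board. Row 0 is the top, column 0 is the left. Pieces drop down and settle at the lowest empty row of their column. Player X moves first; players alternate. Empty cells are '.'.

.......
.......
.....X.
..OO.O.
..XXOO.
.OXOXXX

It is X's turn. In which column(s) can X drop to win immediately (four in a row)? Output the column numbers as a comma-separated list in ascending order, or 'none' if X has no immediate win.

col 0: drop X → no win
col 1: drop X → no win
col 2: drop X → no win
col 3: drop X → no win
col 4: drop X → WIN!
col 5: drop X → no win
col 6: drop X → no win

Answer: 4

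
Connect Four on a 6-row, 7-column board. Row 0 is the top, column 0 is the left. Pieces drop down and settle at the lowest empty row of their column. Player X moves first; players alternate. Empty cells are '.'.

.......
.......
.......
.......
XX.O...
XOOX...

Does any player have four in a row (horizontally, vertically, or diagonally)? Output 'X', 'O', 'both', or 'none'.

none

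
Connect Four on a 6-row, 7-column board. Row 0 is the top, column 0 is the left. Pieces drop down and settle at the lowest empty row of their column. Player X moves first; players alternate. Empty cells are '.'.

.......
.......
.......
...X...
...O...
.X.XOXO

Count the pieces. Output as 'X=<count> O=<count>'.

X=4 O=3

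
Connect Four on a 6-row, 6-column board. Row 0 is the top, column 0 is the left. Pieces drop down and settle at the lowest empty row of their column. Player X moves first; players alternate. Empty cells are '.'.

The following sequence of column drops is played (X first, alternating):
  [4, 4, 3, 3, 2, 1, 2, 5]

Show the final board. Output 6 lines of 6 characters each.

Move 1: X drops in col 4, lands at row 5
Move 2: O drops in col 4, lands at row 4
Move 3: X drops in col 3, lands at row 5
Move 4: O drops in col 3, lands at row 4
Move 5: X drops in col 2, lands at row 5
Move 6: O drops in col 1, lands at row 5
Move 7: X drops in col 2, lands at row 4
Move 8: O drops in col 5, lands at row 5

Answer: ......
......
......
......
..XOO.
.OXXXO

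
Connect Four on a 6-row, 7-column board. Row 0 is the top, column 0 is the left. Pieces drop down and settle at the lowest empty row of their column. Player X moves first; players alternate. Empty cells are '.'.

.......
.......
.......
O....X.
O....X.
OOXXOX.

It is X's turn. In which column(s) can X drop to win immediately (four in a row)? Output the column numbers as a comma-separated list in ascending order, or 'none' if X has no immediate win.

Answer: 5

Derivation:
col 0: drop X → no win
col 1: drop X → no win
col 2: drop X → no win
col 3: drop X → no win
col 4: drop X → no win
col 5: drop X → WIN!
col 6: drop X → no win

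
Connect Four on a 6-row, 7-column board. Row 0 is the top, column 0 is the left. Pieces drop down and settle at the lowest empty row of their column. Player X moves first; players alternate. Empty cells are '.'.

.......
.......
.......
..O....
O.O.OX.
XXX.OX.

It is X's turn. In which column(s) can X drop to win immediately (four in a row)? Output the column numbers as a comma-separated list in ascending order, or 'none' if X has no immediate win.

Answer: 3

Derivation:
col 0: drop X → no win
col 1: drop X → no win
col 2: drop X → no win
col 3: drop X → WIN!
col 4: drop X → no win
col 5: drop X → no win
col 6: drop X → no win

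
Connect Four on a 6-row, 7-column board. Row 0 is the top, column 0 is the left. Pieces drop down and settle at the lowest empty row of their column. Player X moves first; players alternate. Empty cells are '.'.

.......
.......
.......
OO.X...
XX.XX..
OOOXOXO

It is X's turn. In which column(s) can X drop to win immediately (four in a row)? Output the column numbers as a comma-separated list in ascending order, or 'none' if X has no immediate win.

col 0: drop X → no win
col 1: drop X → no win
col 2: drop X → WIN!
col 3: drop X → WIN!
col 4: drop X → no win
col 5: drop X → no win
col 6: drop X → no win

Answer: 2,3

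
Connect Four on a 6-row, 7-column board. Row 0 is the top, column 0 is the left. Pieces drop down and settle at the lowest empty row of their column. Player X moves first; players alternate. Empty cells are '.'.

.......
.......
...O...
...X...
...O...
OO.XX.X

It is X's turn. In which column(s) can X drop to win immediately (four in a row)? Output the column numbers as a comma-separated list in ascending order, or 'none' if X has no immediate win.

Answer: 5

Derivation:
col 0: drop X → no win
col 1: drop X → no win
col 2: drop X → no win
col 3: drop X → no win
col 4: drop X → no win
col 5: drop X → WIN!
col 6: drop X → no win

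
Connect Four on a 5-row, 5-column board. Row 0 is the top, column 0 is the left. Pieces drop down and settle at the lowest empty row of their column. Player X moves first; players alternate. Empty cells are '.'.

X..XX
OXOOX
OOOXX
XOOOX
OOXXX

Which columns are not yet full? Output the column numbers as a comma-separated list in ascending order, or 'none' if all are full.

col 0: top cell = 'X' → FULL
col 1: top cell = '.' → open
col 2: top cell = '.' → open
col 3: top cell = 'X' → FULL
col 4: top cell = 'X' → FULL

Answer: 1,2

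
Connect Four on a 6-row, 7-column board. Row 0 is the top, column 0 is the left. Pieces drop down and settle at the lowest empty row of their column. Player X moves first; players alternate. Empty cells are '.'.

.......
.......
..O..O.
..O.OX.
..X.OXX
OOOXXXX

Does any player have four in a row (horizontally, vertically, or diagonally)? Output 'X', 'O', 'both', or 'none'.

X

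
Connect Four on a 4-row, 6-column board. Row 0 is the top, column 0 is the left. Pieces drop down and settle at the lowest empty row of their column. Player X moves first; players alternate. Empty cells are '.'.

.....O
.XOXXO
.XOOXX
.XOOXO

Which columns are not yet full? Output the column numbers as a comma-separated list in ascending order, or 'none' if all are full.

col 0: top cell = '.' → open
col 1: top cell = '.' → open
col 2: top cell = '.' → open
col 3: top cell = '.' → open
col 4: top cell = '.' → open
col 5: top cell = 'O' → FULL

Answer: 0,1,2,3,4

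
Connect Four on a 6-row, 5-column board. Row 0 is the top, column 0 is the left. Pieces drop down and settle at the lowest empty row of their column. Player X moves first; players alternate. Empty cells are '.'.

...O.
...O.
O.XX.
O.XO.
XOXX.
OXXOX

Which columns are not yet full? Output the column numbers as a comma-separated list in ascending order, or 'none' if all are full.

Answer: 0,1,2,4

Derivation:
col 0: top cell = '.' → open
col 1: top cell = '.' → open
col 2: top cell = '.' → open
col 3: top cell = 'O' → FULL
col 4: top cell = '.' → open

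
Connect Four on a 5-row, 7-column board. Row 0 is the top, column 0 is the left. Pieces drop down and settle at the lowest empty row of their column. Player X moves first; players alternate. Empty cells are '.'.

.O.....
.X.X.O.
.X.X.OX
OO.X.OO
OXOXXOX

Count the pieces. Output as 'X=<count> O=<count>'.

X=10 O=10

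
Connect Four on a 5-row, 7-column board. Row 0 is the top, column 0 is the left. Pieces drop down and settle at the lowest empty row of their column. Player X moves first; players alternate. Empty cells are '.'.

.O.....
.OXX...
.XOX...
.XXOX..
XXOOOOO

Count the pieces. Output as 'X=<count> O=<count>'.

X=9 O=9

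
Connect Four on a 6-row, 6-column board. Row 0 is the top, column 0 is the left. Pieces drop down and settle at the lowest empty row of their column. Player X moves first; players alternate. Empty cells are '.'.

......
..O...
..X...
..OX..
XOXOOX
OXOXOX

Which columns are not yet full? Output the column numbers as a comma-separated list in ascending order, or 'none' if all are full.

Answer: 0,1,2,3,4,5

Derivation:
col 0: top cell = '.' → open
col 1: top cell = '.' → open
col 2: top cell = '.' → open
col 3: top cell = '.' → open
col 4: top cell = '.' → open
col 5: top cell = '.' → open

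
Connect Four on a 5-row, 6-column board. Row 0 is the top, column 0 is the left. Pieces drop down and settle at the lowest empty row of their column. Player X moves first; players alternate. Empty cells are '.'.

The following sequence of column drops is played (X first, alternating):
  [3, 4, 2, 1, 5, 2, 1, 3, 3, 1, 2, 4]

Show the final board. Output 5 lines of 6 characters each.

Move 1: X drops in col 3, lands at row 4
Move 2: O drops in col 4, lands at row 4
Move 3: X drops in col 2, lands at row 4
Move 4: O drops in col 1, lands at row 4
Move 5: X drops in col 5, lands at row 4
Move 6: O drops in col 2, lands at row 3
Move 7: X drops in col 1, lands at row 3
Move 8: O drops in col 3, lands at row 3
Move 9: X drops in col 3, lands at row 2
Move 10: O drops in col 1, lands at row 2
Move 11: X drops in col 2, lands at row 2
Move 12: O drops in col 4, lands at row 3

Answer: ......
......
.OXX..
.XOOO.
.OXXOX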